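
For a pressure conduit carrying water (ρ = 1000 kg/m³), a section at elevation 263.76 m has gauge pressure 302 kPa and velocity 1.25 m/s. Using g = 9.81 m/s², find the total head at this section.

h ≈ 294.62 m

Pressure head ψ = P/(ρg) = 302×1000 / (1000 × 9.81) = 30.78 m.
Velocity head = v²/(2g) = 1.25² / (2 × 9.81) = 0.080 m.
h = z + ψ + v²/(2g) = 263.76 + 30.78 + 0.080 = 294.62 m.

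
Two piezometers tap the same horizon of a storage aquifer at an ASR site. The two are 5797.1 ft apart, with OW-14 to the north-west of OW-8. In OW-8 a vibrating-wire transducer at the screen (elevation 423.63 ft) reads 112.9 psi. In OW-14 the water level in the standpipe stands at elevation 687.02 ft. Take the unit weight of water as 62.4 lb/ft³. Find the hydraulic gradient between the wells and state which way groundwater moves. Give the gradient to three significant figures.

i ≈ 0.000492; groundwater flows toward the south-east

Pressure head at OW-8: ψ = 144·P/γ = 144 × 112.9 / 62.4 = 260.54 ft.
Total head at OW-8: h = z + ψ = 423.63 + 260.54 = 684.17 ft.
Total head at OW-14: h = 687.02 ft (water level in the piezometer is the total head).
Head difference: h(OW-8) − h(OW-14) = 684.17 − 687.02 = -2.85 ft.
Hydraulic gradient: i = |Δh| / L = 2.85 / 5797.1 = 0.000492.
Flow is from higher to lower head: from OW-14 toward OW-8, i.e. toward the south-east.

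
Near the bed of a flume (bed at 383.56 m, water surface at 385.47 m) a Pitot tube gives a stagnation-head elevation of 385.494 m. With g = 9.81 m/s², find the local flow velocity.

v ≈ 0.686 m/s

Near the bed, under hydrostatic conditions, the piezometric head (z + ψ) equals the free-surface elevation, 385.47 m.
Velocity head = total − piezometric = 385.494 − 385.47 = 0.024 m.
v = √(2g·h_v) = √(2 × 9.81 × 0.024) = 0.686 m/s.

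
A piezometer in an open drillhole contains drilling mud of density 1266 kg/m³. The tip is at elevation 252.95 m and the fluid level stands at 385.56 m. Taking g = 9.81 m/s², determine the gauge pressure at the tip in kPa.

Pressure head ψ = h − z = 385.56 − 252.95 = 132.61 m.
P = ρgψ = 1266 × 9.81 × 132.61 = 1646945 Pa ≈ 1650 kPa.

P ≈ 1650 kPa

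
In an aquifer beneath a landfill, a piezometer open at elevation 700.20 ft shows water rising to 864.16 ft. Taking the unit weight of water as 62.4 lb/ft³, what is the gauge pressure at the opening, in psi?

Pressure head ψ = h − z = 864.16 − 700.20 = 163.96 ft.
P = γ·ψ / 144 = 62.4 × 163.96 / 144 = 71.0 psi.

P ≈ 71.0 psi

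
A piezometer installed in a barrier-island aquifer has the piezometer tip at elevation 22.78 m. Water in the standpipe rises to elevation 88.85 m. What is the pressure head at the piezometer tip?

ψ ≈ 66.07 m

Total head h = 88.85 m (the water-surface elevation in the piezometer).
Pressure head ψ = h − z = 88.85 − 22.78 = 66.07 m.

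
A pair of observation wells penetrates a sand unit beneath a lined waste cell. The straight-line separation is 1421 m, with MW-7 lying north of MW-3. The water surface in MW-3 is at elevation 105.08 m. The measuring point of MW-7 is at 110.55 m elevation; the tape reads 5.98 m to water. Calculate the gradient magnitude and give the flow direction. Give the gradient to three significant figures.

Total head at MW-3: h = 105.08 m (water level in the piezometer is the total head).
Total head at MW-7: h = 110.55 − 5.98 = 104.57 m.
Head difference: h(MW-3) − h(MW-7) = 105.08 − 104.57 = 0.51 m.
Hydraulic gradient: i = |Δh| / L = 0.51 / 1421 = 0.000359.
Flow is from higher to lower head: from MW-3 toward MW-7, i.e. toward the north.

i ≈ 0.000359; groundwater flows toward the north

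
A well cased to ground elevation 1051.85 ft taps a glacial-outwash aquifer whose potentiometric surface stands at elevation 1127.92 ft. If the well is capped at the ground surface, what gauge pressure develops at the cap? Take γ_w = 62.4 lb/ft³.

Head above the cap: Δh = 1127.92 − 1051.85 = 76.07 ft.
P = γΔh/144 = 62.4 × 76.07 / 144 = 33.0 psi.

P ≈ 33.0 psi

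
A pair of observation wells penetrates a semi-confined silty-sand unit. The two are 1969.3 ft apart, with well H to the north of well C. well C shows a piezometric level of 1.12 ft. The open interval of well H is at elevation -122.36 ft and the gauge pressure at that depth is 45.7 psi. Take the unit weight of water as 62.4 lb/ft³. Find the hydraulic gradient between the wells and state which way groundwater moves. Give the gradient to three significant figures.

i ≈ 0.00915; groundwater flows toward the north

Total head at well C: h = 1.12 ft (water level in the piezometer is the total head).
Pressure head at well H: ψ = 144·P/γ = 144 × 45.7 / 62.4 = 105.46 ft.
Total head at well H: h = z + ψ = -122.36 + 105.46 = -16.90 ft.
Head difference: h(well C) − h(well H) = 1.12 − (-16.90) = 18.02 ft.
Hydraulic gradient: i = |Δh| / L = 18.02 / 1969.3 = 0.00915.
Flow is from higher to lower head: from well C toward well H, i.e. toward the north.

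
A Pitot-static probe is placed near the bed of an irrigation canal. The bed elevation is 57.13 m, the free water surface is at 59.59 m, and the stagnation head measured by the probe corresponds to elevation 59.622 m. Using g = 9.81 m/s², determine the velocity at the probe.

v ≈ 0.792 m/s

Near the bed, under hydrostatic conditions, the piezometric head (z + ψ) equals the free-surface elevation, 59.59 m.
Velocity head = total − piezometric = 59.622 − 59.59 = 0.032 m.
v = √(2g·h_v) = √(2 × 9.81 × 0.032) = 0.792 m/s.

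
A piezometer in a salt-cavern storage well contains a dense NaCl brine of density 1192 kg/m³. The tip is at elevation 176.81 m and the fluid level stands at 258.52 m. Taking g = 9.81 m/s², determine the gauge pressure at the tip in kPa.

P ≈ 955 kPa

Pressure head ψ = h − z = 258.52 − 176.81 = 81.71 m.
P = ρgψ = 1192 × 9.81 × 81.71 = 955478 Pa ≈ 955 kPa.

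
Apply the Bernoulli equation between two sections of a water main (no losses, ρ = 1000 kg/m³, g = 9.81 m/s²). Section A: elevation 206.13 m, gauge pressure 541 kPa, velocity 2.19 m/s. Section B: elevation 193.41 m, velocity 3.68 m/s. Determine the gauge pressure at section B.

Pressure head at A: ψ₁ = P₁/(ρg) = 541×1000 / (1000 × 9.81) = 55.15 m.
Velocity heads: v₁²/2g = 2.19²/19.62 = 0.244 m; v₂²/2g = 3.68²/19.62 = 0.690 m.
Total head H = z₁ + ψ₁ + v₁²/2g = 206.13 + 55.15 + 0.244 = 261.52 m.
ψ₂ = H − z₂ − v₂²/2g = 261.52 − 193.41 − 0.690 = 67.42 m.
P₂ = ρgψ₂ = 1000 × 9.81 × 67.42 ≈ 661 kPa.

P₂ ≈ 661 kPa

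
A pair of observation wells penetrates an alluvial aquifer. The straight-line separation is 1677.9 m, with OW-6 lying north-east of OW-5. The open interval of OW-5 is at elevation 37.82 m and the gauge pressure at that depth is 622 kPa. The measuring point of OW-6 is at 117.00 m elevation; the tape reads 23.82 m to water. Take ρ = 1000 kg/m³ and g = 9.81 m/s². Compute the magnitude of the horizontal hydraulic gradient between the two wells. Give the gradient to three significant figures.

i ≈ 0.00479

Pressure head at OW-5: ψ = P/(ρg) = 622×1000 / (1000 × 9.81) = 63.40 m.
Total head at OW-5: h = z + ψ = 37.82 + 63.40 = 101.22 m.
Total head at OW-6: h = 117.00 − 23.82 = 93.18 m.
Head difference: h(OW-5) − h(OW-6) = 101.22 − 93.18 = 8.04 m.
Hydraulic gradient: i = |Δh| / L = 8.04 / 1677.9 = 0.00479.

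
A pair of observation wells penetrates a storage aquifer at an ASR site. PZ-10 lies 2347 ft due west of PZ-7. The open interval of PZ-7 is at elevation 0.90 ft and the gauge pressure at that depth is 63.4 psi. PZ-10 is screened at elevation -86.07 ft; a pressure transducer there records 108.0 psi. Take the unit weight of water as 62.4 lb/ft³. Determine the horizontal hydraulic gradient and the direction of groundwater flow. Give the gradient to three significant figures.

Pressure head at PZ-7: ψ = 144·P/γ = 144 × 63.4 / 62.4 = 146.31 ft.
Total head at PZ-7: h = z + ψ = 0.90 + 146.31 = 147.21 ft.
Pressure head at PZ-10: ψ = 144·P/γ = 144 × 108.0 / 62.4 = 249.23 ft.
Total head at PZ-10: h = z + ψ = -86.07 + 249.23 = 163.16 ft.
Head difference: h(PZ-7) − h(PZ-10) = 147.21 − 163.16 = -15.95 ft.
Hydraulic gradient: i = |Δh| / L = 15.95 / 2347 = 0.00680.
Flow is from higher to lower head: from PZ-10 toward PZ-7, i.e. toward the east.

i ≈ 0.00680; groundwater flows toward the east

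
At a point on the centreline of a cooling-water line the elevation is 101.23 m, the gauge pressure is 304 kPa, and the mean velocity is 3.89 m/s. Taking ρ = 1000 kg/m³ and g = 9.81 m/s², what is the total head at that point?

h ≈ 132.99 m

Pressure head ψ = P/(ρg) = 304×1000 / (1000 × 9.81) = 30.99 m.
Velocity head = v²/(2g) = 3.89² / (2 × 9.81) = 0.771 m.
h = z + ψ + v²/(2g) = 101.23 + 30.99 + 0.771 = 132.99 m.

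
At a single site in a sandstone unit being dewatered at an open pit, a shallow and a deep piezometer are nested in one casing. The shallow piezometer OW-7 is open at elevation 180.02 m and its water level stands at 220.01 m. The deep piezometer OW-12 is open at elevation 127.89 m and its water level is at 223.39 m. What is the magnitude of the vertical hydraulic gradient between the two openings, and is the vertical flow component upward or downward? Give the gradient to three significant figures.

|i_v| ≈ 0.0648; vertical flow is upward

Total head at OW-7: h = 220.01 m (water level in the standpipe).
Total head at OW-12: h = 223.39 m.
Δh = h(OW-7) − h(OW-12) = 220.01 − 223.39 = -3.38 m.
Vertical separation Δz = 180.02 − 127.89 = 52.13 m.
|i_v| = |Δh| / Δz = 3.38 / 52.13 = 0.0648.
Head is higher in the deep piezometer, so vertical flow is upward (discharge condition).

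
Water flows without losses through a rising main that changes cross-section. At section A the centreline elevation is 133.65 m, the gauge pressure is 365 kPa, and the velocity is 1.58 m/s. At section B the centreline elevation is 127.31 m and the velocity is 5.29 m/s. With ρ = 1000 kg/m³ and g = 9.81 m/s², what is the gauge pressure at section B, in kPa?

P₂ ≈ 414 kPa

Pressure head at A: ψ₁ = P₁/(ρg) = 365×1000 / (1000 × 9.81) = 37.21 m.
Velocity heads: v₁²/2g = 1.58²/19.62 = 0.127 m; v₂²/2g = 5.29²/19.62 = 1.426 m.
Total head H = z₁ + ψ₁ + v₁²/2g = 133.65 + 37.21 + 0.127 = 170.99 m.
ψ₂ = H − z₂ − v₂²/2g = 170.99 − 127.31 − 1.426 = 42.25 m.
P₂ = ρgψ₂ = 1000 × 9.81 × 42.25 ≈ 414 kPa.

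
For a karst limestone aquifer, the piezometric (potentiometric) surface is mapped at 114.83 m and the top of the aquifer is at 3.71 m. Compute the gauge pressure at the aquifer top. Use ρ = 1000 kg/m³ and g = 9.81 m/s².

P ≈ 1090 kPa

Pressure head at the aquifer top: ψ = h − z = 114.83 − 3.71 = 111.12 m.
P = ρgψ = 1000 × 9.81 × 111.12 = 1090087 Pa ≈ 1090 kPa.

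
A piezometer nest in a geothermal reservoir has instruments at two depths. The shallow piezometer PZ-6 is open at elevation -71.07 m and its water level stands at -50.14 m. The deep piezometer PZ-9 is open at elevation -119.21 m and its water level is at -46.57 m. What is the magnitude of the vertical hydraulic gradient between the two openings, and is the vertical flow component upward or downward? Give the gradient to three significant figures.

Total head at PZ-6: h = -50.14 m (water level in the standpipe).
Total head at PZ-9: h = -46.57 m.
Δh = h(PZ-6) − h(PZ-9) = -50.14 − (-46.57) = -3.57 m.
Vertical separation Δz = -71.07 − (-119.21) = 48.14 m.
|i_v| = |Δh| / Δz = 3.57 / 48.14 = 0.0742.
Head is higher in the deep piezometer, so vertical flow is upward (discharge condition).

|i_v| ≈ 0.0742; vertical flow is upward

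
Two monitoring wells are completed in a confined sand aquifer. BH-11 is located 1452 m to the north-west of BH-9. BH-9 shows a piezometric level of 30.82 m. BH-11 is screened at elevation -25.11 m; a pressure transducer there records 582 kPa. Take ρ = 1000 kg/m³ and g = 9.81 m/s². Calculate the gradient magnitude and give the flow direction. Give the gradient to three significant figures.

Total head at BH-9: h = 30.82 m (water level in the piezometer is the total head).
Pressure head at BH-11: ψ = P/(ρg) = 582×1000 / (1000 × 9.81) = 59.33 m.
Total head at BH-11: h = z + ψ = -25.11 + 59.33 = 34.22 m.
Head difference: h(BH-9) − h(BH-11) = 30.82 − 34.22 = -3.40 m.
Hydraulic gradient: i = |Δh| / L = 3.40 / 1452 = 0.00234.
Flow is from higher to lower head: from BH-11 toward BH-9, i.e. toward the south-east.

i ≈ 0.00234; groundwater flows toward the south-east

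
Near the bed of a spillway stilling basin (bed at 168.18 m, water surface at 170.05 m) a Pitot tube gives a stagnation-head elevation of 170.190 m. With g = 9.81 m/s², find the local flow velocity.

Near the bed, under hydrostatic conditions, the piezometric head (z + ψ) equals the free-surface elevation, 170.05 m.
Velocity head = total − piezometric = 170.190 − 170.05 = 0.140 m.
v = √(2g·h_v) = √(2 × 9.81 × 0.140) = 1.66 m/s.

v ≈ 1.66 m/s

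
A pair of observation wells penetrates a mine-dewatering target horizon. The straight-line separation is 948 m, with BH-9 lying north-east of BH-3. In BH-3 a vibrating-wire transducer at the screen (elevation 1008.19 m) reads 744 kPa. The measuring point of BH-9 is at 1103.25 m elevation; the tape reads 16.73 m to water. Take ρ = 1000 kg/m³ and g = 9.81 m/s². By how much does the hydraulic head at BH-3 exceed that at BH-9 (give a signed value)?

Δh ≈ -2.49 m

Pressure head at BH-3: ψ = P/(ρg) = 744×1000 / (1000 × 9.81) = 75.84 m.
Total head at BH-3: h = z + ψ = 1008.19 + 75.84 = 1084.03 m.
Total head at BH-9: h = 1103.25 − 16.73 = 1086.52 m.
Head difference: h(BH-3) − h(BH-9) = 1084.03 − 1086.52 = -2.49 m.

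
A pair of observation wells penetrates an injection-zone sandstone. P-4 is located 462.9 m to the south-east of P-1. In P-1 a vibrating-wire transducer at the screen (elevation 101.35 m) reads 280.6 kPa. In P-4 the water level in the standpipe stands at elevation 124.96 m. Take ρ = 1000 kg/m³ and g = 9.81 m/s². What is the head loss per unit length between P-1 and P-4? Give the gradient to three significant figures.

i ≈ 0.0108 m/m

Pressure head at P-1: ψ = P/(ρg) = 280.6×1000 / (1000 × 9.81) = 28.60 m.
Total head at P-1: h = z + ψ = 101.35 + 28.60 = 129.95 m.
Total head at P-4: h = 124.96 m (water level in the piezometer is the total head).
Head difference: h(P-1) − h(P-4) = 129.95 − 124.96 = 4.99 m.
Hydraulic gradient: i = |Δh| / L = 4.99 / 462.9 = 0.0108.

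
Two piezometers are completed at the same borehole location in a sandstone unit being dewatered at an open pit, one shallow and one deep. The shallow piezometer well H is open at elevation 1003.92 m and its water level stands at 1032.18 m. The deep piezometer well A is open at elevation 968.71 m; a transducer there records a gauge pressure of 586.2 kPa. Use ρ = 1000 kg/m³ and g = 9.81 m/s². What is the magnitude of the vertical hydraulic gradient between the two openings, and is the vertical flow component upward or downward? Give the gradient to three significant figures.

Total head at well H: h = 1032.18 m (water level in the standpipe).
Pressure head at well A: ψ = P/(ρg) = 586.2×1000 / (1000 × 9.81) = 59.76 m.
Total head at well A: h = z + ψ = 968.71 + 59.76 = 1028.47 m.
Δh = h(well H) − h(well A) = 1032.18 − 1028.47 = 3.71 m.
Vertical separation Δz = 1003.92 − 968.71 = 35.21 m.
|i_v| = |Δh| / Δz = 3.71 / 35.21 = 0.105.
Head is higher in the shallow piezometer, so vertical flow is downward (recharge condition).

|i_v| ≈ 0.105; vertical flow is downward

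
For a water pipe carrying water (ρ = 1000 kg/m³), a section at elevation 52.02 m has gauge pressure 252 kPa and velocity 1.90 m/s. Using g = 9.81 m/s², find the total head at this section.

h ≈ 77.89 m

Pressure head ψ = P/(ρg) = 252×1000 / (1000 × 9.81) = 25.69 m.
Velocity head = v²/(2g) = 1.90² / (2 × 9.81) = 0.184 m.
h = z + ψ + v²/(2g) = 52.02 + 25.69 + 0.184 = 77.89 m.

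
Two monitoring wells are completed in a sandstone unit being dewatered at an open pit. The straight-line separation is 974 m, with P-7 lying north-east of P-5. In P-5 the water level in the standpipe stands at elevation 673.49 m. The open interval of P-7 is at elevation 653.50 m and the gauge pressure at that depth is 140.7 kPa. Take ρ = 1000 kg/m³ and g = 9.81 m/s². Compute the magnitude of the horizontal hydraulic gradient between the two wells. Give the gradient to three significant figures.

i ≈ 0.00580

Total head at P-5: h = 673.49 m (water level in the piezometer is the total head).
Pressure head at P-7: ψ = P/(ρg) = 140.7×1000 / (1000 × 9.81) = 14.34 m.
Total head at P-7: h = z + ψ = 653.50 + 14.34 = 667.84 m.
Head difference: h(P-5) − h(P-7) = 673.49 − 667.84 = 5.65 m.
Hydraulic gradient: i = |Δh| / L = 5.65 / 974 = 0.00580.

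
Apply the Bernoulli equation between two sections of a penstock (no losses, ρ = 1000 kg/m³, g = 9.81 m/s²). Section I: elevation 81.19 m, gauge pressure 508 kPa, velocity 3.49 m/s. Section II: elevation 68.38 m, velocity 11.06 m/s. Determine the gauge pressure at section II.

Pressure head at I: ψ₁ = P₁/(ρg) = 508×1000 / (1000 × 9.81) = 51.78 m.
Velocity heads: v₁²/2g = 3.49²/19.62 = 0.621 m; v₂²/2g = 11.06²/19.62 = 6.235 m.
Total head H = z₁ + ψ₁ + v₁²/2g = 81.19 + 51.78 + 0.621 = 133.59 m.
ψ₂ = H − z₂ − v₂²/2g = 133.59 − 68.38 − 6.235 = 58.98 m.
P₂ = ρgψ₂ = 1000 × 9.81 × 58.98 ≈ 579 kPa.

P₂ ≈ 579 kPa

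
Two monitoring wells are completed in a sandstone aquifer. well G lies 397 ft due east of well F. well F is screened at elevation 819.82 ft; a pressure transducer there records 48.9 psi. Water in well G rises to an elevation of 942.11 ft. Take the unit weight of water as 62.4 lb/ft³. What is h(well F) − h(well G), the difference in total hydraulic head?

Δh ≈ -9.44 ft

Pressure head at well F: ψ = 144·P/γ = 144 × 48.9 / 62.4 = 112.85 ft.
Total head at well F: h = z + ψ = 819.82 + 112.85 = 932.67 ft.
Total head at well G: h = 942.11 ft (water level in the piezometer is the total head).
Head difference: h(well F) − h(well G) = 932.67 − 942.11 = -9.44 ft.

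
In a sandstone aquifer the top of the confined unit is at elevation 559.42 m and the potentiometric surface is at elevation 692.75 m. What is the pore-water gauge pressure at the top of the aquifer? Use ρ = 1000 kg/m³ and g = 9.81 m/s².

Pressure head at the aquifer top: ψ = h − z = 692.75 − 559.42 = 133.33 m.
P = ρgψ = 1000 × 9.81 × 133.33 = 1307967 Pa ≈ 1310 kPa.

P ≈ 1310 kPa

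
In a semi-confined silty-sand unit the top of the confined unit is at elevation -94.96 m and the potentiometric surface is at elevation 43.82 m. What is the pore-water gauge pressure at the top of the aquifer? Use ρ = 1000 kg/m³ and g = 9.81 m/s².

P ≈ 1360 kPa

Pressure head at the aquifer top: ψ = h − z = 43.82 − (-94.96) = 138.78 m.
P = ρgψ = 1000 × 9.81 × 138.78 = 1361432 Pa ≈ 1360 kPa.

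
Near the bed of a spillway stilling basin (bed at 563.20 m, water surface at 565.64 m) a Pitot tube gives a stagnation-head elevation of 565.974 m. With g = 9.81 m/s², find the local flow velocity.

v ≈ 2.56 m/s

Near the bed, under hydrostatic conditions, the piezometric head (z + ψ) equals the free-surface elevation, 565.64 m.
Velocity head = total − piezometric = 565.974 − 565.64 = 0.334 m.
v = √(2g·h_v) = √(2 × 9.81 × 0.334) = 2.56 m/s.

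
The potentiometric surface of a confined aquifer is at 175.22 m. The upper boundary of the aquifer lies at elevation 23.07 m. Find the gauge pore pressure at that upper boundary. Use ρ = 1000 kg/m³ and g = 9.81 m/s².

P ≈ 1490 kPa

Pressure head at the aquifer top: ψ = h − z = 175.22 − 23.07 = 152.15 m.
P = ρgψ = 1000 × 9.81 × 152.15 = 1492592 Pa ≈ 1490 kPa.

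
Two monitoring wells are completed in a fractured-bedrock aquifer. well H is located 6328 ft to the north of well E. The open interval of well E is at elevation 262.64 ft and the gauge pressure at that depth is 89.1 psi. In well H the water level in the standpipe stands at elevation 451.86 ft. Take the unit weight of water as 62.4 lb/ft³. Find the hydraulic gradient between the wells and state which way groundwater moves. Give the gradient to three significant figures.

Pressure head at well E: ψ = 144·P/γ = 144 × 89.1 / 62.4 = 205.62 ft.
Total head at well E: h = z + ψ = 262.64 + 205.62 = 468.26 ft.
Total head at well H: h = 451.86 ft (water level in the piezometer is the total head).
Head difference: h(well E) − h(well H) = 468.26 − 451.86 = 16.40 ft.
Hydraulic gradient: i = |Δh| / L = 16.40 / 6328 = 0.00259.
Flow is from higher to lower head: from well E toward well H, i.e. toward the north.

i ≈ 0.00259; groundwater flows toward the north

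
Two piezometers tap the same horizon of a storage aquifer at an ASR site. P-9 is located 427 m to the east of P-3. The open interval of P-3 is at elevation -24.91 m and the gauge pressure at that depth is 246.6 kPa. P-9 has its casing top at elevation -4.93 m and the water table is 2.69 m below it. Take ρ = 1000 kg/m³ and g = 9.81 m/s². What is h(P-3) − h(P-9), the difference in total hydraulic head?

Pressure head at P-3: ψ = P/(ρg) = 246.6×1000 / (1000 × 9.81) = 25.14 m.
Total head at P-3: h = z + ψ = -24.91 + 25.14 = 0.23 m.
Total head at P-9: h = -4.93 − 2.69 = -7.62 m.
Head difference: h(P-3) − h(P-9) = 0.23 − (-7.62) = 7.85 m.

Δh ≈ 7.85 m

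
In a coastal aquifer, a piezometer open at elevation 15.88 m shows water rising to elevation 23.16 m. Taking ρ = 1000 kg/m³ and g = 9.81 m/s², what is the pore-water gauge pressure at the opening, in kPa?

P ≈ 71.4 kPa

Pressure head ψ = h − z = 23.16 − 15.88 = 7.28 m.
P = ρgψ = 1000 × 9.81 × 7.28 = 71417 Pa ≈ 71.4 kPa.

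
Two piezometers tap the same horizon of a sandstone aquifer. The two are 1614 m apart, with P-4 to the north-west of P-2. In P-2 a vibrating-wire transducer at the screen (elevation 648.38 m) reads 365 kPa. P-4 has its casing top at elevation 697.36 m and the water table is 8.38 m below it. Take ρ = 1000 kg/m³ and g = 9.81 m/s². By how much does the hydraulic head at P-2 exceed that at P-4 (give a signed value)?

Pressure head at P-2: ψ = P/(ρg) = 365×1000 / (1000 × 9.81) = 37.21 m.
Total head at P-2: h = z + ψ = 648.38 + 37.21 = 685.59 m.
Total head at P-4: h = 697.36 − 8.38 = 688.98 m.
Head difference: h(P-2) − h(P-4) = 685.59 − 688.98 = -3.39 m.

Δh ≈ -3.39 m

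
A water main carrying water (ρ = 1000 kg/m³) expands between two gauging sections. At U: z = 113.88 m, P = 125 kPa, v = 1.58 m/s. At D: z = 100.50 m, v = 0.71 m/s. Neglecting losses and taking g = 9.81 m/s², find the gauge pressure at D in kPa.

Pressure head at U: ψ₁ = P₁/(ρg) = 125×1000 / (1000 × 9.81) = 12.74 m.
Velocity heads: v₁²/2g = 1.58²/19.62 = 0.127 m; v₂²/2g = 0.71²/19.62 = 0.026 m.
Total head H = z₁ + ψ₁ + v₁²/2g = 113.88 + 12.74 + 0.127 = 126.75 m.
ψ₂ = H − z₂ − v₂²/2g = 126.75 − 100.50 − 0.026 = 26.22 m.
P₂ = ρgψ₂ = 1000 × 9.81 × 26.22 ≈ 257 kPa.

P₂ ≈ 257 kPa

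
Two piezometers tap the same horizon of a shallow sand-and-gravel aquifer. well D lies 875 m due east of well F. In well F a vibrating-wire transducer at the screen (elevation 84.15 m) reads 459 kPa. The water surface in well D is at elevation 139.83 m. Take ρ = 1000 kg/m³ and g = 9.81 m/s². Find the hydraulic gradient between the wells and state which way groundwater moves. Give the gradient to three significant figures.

Pressure head at well F: ψ = P/(ρg) = 459×1000 / (1000 × 9.81) = 46.79 m.
Total head at well F: h = z + ψ = 84.15 + 46.79 = 130.94 m.
Total head at well D: h = 139.83 m (water level in the piezometer is the total head).
Head difference: h(well F) − h(well D) = 130.94 − 139.83 = -8.89 m.
Hydraulic gradient: i = |Δh| / L = 8.89 / 875 = 0.0102.
Flow is from higher to lower head: from well D toward well F, i.e. toward the west.

i ≈ 0.0102; groundwater flows toward the west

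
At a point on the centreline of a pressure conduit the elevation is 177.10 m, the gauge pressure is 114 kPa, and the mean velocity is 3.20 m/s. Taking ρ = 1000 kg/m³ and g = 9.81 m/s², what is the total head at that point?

Pressure head ψ = P/(ρg) = 114×1000 / (1000 × 9.81) = 11.62 m.
Velocity head = v²/(2g) = 3.20² / (2 × 9.81) = 0.522 m.
h = z + ψ + v²/(2g) = 177.10 + 11.62 + 0.522 = 189.24 m.

h ≈ 189.24 m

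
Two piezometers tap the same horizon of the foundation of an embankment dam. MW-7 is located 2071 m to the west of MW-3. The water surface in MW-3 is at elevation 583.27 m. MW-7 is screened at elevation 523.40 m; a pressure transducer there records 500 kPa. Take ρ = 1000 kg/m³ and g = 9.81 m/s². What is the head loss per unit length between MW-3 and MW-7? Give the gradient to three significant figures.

i ≈ 0.00430 m/m

Total head at MW-3: h = 583.27 m (water level in the piezometer is the total head).
Pressure head at MW-7: ψ = P/(ρg) = 500×1000 / (1000 × 9.81) = 50.97 m.
Total head at MW-7: h = z + ψ = 523.40 + 50.97 = 574.37 m.
Head difference: h(MW-3) − h(MW-7) = 583.27 − 574.37 = 8.90 m.
Hydraulic gradient: i = |Δh| / L = 8.90 / 2071 = 0.00430.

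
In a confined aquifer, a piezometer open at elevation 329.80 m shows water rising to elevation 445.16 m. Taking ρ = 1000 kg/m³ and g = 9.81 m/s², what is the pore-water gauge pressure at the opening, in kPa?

P ≈ 1130 kPa

Pressure head ψ = h − z = 445.16 − 329.80 = 115.36 m.
P = ρgψ = 1000 × 9.81 × 115.36 = 1131682 Pa ≈ 1130 kPa.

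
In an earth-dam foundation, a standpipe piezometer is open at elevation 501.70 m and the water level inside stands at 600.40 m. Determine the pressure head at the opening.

Total head h = 600.40 m (the water-surface elevation in the piezometer).
Pressure head ψ = h − z = 600.40 − 501.70 = 98.70 m.

ψ ≈ 98.70 m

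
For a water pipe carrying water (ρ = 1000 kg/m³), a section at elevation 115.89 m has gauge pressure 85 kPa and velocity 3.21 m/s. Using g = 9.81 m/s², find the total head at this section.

Pressure head ψ = P/(ρg) = 85×1000 / (1000 × 9.81) = 8.66 m.
Velocity head = v²/(2g) = 3.21² / (2 × 9.81) = 0.525 m.
h = z + ψ + v²/(2g) = 115.89 + 8.66 + 0.525 = 125.08 m.

h ≈ 125.08 m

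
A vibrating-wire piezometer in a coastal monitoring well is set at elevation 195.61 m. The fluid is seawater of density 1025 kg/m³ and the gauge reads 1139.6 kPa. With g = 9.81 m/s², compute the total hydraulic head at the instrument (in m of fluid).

h ≈ 308.94 m

ψ = P/(ρg) = 1139.6×1000 / (1025 × 9.81) = 113.33 m.
h = z + ψ = 195.61 + 113.33 = 308.94 m.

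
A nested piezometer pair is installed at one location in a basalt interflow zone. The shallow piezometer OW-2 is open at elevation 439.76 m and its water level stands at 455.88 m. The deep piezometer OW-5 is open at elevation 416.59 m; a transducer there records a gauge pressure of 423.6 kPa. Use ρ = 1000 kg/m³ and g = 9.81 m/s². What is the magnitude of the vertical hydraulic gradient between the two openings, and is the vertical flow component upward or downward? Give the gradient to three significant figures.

|i_v| ≈ 0.168; vertical flow is upward

Total head at OW-2: h = 455.88 m (water level in the standpipe).
Pressure head at OW-5: ψ = P/(ρg) = 423.6×1000 / (1000 × 9.81) = 43.18 m.
Total head at OW-5: h = z + ψ = 416.59 + 43.18 = 459.77 m.
Δh = h(OW-2) − h(OW-5) = 455.88 − 459.77 = -3.89 m.
Vertical separation Δz = 439.76 − 416.59 = 23.17 m.
|i_v| = |Δh| / Δz = 3.89 / 23.17 = 0.168.
Head is higher in the deep piezometer, so vertical flow is upward (discharge condition).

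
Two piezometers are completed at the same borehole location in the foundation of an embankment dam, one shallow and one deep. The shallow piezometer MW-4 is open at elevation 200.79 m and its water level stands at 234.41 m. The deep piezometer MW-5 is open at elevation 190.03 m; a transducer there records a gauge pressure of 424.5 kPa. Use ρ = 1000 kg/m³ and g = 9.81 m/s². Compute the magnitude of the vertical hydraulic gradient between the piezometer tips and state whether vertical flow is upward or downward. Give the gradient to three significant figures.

Total head at MW-4: h = 234.41 m (water level in the standpipe).
Pressure head at MW-5: ψ = P/(ρg) = 424.5×1000 / (1000 × 9.81) = 43.27 m.
Total head at MW-5: h = z + ψ = 190.03 + 43.27 = 233.30 m.
Δh = h(MW-4) − h(MW-5) = 234.41 − 233.30 = 1.11 m.
Vertical separation Δz = 200.79 − 190.03 = 10.76 m.
|i_v| = |Δh| / Δz = 1.11 / 10.76 = 0.103.
Head is higher in the shallow piezometer, so vertical flow is downward (recharge condition).

|i_v| ≈ 0.103; vertical flow is downward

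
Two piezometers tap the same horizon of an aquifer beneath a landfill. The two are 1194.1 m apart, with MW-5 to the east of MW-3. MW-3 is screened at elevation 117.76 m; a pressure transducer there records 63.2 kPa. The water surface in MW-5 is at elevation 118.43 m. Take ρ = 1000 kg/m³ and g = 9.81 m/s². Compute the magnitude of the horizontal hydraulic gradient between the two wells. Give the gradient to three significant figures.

i ≈ 0.00483

Pressure head at MW-3: ψ = P/(ρg) = 63.2×1000 / (1000 × 9.81) = 6.44 m.
Total head at MW-3: h = z + ψ = 117.76 + 6.44 = 124.20 m.
Total head at MW-5: h = 118.43 m (water level in the piezometer is the total head).
Head difference: h(MW-3) − h(MW-5) = 124.20 − 118.43 = 5.77 m.
Hydraulic gradient: i = |Δh| / L = 5.77 / 1194.1 = 0.00483.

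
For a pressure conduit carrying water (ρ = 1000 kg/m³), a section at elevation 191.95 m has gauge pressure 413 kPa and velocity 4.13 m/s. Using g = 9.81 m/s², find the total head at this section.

h ≈ 234.92 m

Pressure head ψ = P/(ρg) = 413×1000 / (1000 × 9.81) = 42.10 m.
Velocity head = v²/(2g) = 4.13² / (2 × 9.81) = 0.869 m.
h = z + ψ + v²/(2g) = 191.95 + 42.10 + 0.869 = 234.92 m.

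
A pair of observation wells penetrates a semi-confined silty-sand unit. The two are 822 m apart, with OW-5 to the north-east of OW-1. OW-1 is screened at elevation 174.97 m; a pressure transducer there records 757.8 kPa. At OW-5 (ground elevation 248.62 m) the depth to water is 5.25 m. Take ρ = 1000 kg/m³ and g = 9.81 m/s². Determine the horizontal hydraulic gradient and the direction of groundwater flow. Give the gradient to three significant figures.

i ≈ 0.0108; groundwater flows toward the north-east

Pressure head at OW-1: ψ = P/(ρg) = 757.8×1000 / (1000 × 9.81) = 77.25 m.
Total head at OW-1: h = z + ψ = 174.97 + 77.25 = 252.22 m.
Total head at OW-5: h = 248.62 − 5.25 = 243.37 m.
Head difference: h(OW-1) − h(OW-5) = 252.22 − 243.37 = 8.85 m.
Hydraulic gradient: i = |Δh| / L = 8.85 / 822 = 0.0108.
Flow is from higher to lower head: from OW-1 toward OW-5, i.e. toward the north-east.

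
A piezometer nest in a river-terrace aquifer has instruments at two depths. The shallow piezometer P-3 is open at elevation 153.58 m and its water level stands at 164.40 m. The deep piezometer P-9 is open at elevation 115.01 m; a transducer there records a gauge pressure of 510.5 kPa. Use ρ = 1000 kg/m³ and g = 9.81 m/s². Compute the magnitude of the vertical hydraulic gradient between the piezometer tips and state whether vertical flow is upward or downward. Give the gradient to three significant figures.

Total head at P-3: h = 164.40 m (water level in the standpipe).
Pressure head at P-9: ψ = P/(ρg) = 510.5×1000 / (1000 × 9.81) = 52.04 m.
Total head at P-9: h = z + ψ = 115.01 + 52.04 = 167.05 m.
Δh = h(P-3) − h(P-9) = 164.40 − 167.05 = -2.65 m.
Vertical separation Δz = 153.58 − 115.01 = 38.57 m.
|i_v| = |Δh| / Δz = 2.65 / 38.57 = 0.0687.
Head is higher in the deep piezometer, so vertical flow is upward (discharge condition).

|i_v| ≈ 0.0687; vertical flow is upward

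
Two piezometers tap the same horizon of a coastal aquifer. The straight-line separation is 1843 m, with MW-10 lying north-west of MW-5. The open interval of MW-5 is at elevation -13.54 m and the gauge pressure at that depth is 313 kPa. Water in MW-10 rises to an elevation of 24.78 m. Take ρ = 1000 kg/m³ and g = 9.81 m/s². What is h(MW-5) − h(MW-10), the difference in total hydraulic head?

Pressure head at MW-5: ψ = P/(ρg) = 313×1000 / (1000 × 9.81) = 31.91 m.
Total head at MW-5: h = z + ψ = -13.54 + 31.91 = 18.37 m.
Total head at MW-10: h = 24.78 m (water level in the piezometer is the total head).
Head difference: h(MW-5) − h(MW-10) = 18.37 − 24.78 = -6.41 m.

Δh ≈ -6.41 m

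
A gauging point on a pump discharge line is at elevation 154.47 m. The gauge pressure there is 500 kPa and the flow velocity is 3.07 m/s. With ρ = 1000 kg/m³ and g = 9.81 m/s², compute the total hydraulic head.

Pressure head ψ = P/(ρg) = 500×1000 / (1000 × 9.81) = 50.97 m.
Velocity head = v²/(2g) = 3.07² / (2 × 9.81) = 0.480 m.
h = z + ψ + v²/(2g) = 154.47 + 50.97 + 0.480 = 205.92 m.

h ≈ 205.92 m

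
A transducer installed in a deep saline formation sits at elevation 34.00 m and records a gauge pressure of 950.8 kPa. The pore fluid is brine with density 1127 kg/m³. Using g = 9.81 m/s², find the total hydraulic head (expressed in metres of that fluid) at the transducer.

ψ = P/(ρg) = 950.8×1000 / (1127 × 9.81) = 86.00 m.
h = z + ψ = 34.00 + 86.00 = 120.00 m.

h ≈ 120.00 m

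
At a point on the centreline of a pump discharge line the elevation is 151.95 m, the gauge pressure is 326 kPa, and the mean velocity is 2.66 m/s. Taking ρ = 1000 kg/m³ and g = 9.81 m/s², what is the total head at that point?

Pressure head ψ = P/(ρg) = 326×1000 / (1000 × 9.81) = 33.23 m.
Velocity head = v²/(2g) = 2.66² / (2 × 9.81) = 0.361 m.
h = z + ψ + v²/(2g) = 151.95 + 33.23 + 0.361 = 185.54 m.

h ≈ 185.54 m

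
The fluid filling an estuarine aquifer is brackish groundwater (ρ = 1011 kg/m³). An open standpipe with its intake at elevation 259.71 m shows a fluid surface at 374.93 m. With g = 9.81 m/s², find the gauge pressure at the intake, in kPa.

P ≈ 1140 kPa

Pressure head ψ = h − z = 374.93 − 259.71 = 115.22 m.
P = ρgψ = 1011 × 9.81 × 115.22 = 1142742 Pa ≈ 1140 kPa.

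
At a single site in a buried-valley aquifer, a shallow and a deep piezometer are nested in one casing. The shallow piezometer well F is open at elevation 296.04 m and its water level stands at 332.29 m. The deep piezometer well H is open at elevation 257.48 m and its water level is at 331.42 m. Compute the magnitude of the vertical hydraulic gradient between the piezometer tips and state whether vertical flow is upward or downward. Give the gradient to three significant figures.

|i_v| ≈ 0.0226; vertical flow is downward

Total head at well F: h = 332.29 m (water level in the standpipe).
Total head at well H: h = 331.42 m.
Δh = h(well F) − h(well H) = 332.29 − 331.42 = 0.87 m.
Vertical separation Δz = 296.04 − 257.48 = 38.56 m.
|i_v| = |Δh| / Δz = 0.87 / 38.56 = 0.0226.
Head is higher in the shallow piezometer, so vertical flow is downward (recharge condition).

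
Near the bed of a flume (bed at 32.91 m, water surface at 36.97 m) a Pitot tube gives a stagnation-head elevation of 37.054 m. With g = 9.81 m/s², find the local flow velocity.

Near the bed, under hydrostatic conditions, the piezometric head (z + ψ) equals the free-surface elevation, 36.97 m.
Velocity head = total − piezometric = 37.054 − 36.97 = 0.084 m.
v = √(2g·h_v) = √(2 × 9.81 × 0.084) = 1.28 m/s.

v ≈ 1.28 m/s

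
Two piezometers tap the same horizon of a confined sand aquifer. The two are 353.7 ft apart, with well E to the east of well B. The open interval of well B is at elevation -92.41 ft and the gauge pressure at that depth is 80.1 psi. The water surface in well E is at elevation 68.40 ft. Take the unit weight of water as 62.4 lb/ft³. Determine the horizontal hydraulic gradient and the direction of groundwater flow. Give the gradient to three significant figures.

Pressure head at well B: ψ = 144·P/γ = 144 × 80.1 / 62.4 = 184.85 ft.
Total head at well B: h = z + ψ = -92.41 + 184.85 = 92.44 ft.
Total head at well E: h = 68.40 ft (water level in the piezometer is the total head).
Head difference: h(well B) − h(well E) = 92.44 − 68.40 = 24.04 ft.
Hydraulic gradient: i = |Δh| / L = 24.04 / 353.7 = 0.0680.
Flow is from higher to lower head: from well B toward well E, i.e. toward the east.

i ≈ 0.0680; groundwater flows toward the east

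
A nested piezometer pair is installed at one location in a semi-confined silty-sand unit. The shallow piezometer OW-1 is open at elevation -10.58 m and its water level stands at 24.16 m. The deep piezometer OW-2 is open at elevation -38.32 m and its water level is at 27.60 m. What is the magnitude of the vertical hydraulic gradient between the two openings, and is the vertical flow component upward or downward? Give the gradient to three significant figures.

Total head at OW-1: h = 24.16 m (water level in the standpipe).
Total head at OW-2: h = 27.60 m.
Δh = h(OW-1) − h(OW-2) = 24.16 − 27.60 = -3.44 m.
Vertical separation Δz = -10.58 − (-38.32) = 27.74 m.
|i_v| = |Δh| / Δz = 3.44 / 27.74 = 0.124.
Head is higher in the deep piezometer, so vertical flow is upward (discharge condition).

|i_v| ≈ 0.124; vertical flow is upward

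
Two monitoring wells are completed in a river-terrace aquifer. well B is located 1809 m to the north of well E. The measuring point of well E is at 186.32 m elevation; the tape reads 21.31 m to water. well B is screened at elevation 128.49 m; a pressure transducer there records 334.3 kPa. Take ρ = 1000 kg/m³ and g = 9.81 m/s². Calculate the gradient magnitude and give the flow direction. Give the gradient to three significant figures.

Total head at well E: h = 186.32 − 21.31 = 165.01 m.
Pressure head at well B: ψ = P/(ρg) = 334.3×1000 / (1000 × 9.81) = 34.08 m.
Total head at well B: h = z + ψ = 128.49 + 34.08 = 162.57 m.
Head difference: h(well E) − h(well B) = 165.01 − 162.57 = 2.44 m.
Hydraulic gradient: i = |Δh| / L = 2.44 / 1809 = 0.00135.
Flow is from higher to lower head: from well E toward well B, i.e. toward the north.

i ≈ 0.00135; groundwater flows toward the north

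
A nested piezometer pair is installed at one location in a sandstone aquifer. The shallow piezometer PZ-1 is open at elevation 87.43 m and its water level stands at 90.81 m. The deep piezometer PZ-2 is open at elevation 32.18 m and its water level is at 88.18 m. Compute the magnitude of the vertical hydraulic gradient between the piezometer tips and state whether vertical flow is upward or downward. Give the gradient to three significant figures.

Total head at PZ-1: h = 90.81 m (water level in the standpipe).
Total head at PZ-2: h = 88.18 m.
Δh = h(PZ-1) − h(PZ-2) = 90.81 − 88.18 = 2.63 m.
Vertical separation Δz = 87.43 − 32.18 = 55.25 m.
|i_v| = |Δh| / Δz = 2.63 / 55.25 = 0.0476.
Head is higher in the shallow piezometer, so vertical flow is downward (recharge condition).

|i_v| ≈ 0.0476; vertical flow is downward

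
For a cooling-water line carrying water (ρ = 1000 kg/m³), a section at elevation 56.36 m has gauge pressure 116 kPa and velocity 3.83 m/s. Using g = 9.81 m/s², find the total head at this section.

h ≈ 68.93 m

Pressure head ψ = P/(ρg) = 116×1000 / (1000 × 9.81) = 11.82 m.
Velocity head = v²/(2g) = 3.83² / (2 × 9.81) = 0.748 m.
h = z + ψ + v²/(2g) = 56.36 + 11.82 + 0.748 = 68.93 m.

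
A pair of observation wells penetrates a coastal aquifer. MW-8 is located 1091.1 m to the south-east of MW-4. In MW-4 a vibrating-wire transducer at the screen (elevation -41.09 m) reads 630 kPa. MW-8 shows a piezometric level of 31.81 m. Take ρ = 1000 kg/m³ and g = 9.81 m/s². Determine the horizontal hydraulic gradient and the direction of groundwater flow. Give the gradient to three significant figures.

i ≈ 0.00796; groundwater flows toward the north-west

Pressure head at MW-4: ψ = P/(ρg) = 630×1000 / (1000 × 9.81) = 64.22 m.
Total head at MW-4: h = z + ψ = -41.09 + 64.22 = 23.13 m.
Total head at MW-8: h = 31.81 m (water level in the piezometer is the total head).
Head difference: h(MW-4) − h(MW-8) = 23.13 − 31.81 = -8.68 m.
Hydraulic gradient: i = |Δh| / L = 8.68 / 1091.1 = 0.00796.
Flow is from higher to lower head: from MW-8 toward MW-4, i.e. toward the north-west.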